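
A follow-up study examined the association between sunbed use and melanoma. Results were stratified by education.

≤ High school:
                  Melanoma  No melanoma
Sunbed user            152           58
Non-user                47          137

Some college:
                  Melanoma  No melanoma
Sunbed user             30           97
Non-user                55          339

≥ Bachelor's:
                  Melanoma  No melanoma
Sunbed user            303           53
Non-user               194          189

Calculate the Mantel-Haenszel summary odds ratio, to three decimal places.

4.823

OR_MH = Σ(aᵢdᵢ/nᵢ) / Σ(bᵢcᵢ/nᵢ), where nᵢ is the stratum total.
Stratum 1 (≤ High school): n = 394; a·d/n = 152·137/394 = 52.8528; b·c/n = 58·47/394 = 6.9188
Stratum 2 (Some college): n = 521; a·d/n = 30·339/521 = 19.5202; b·c/n = 97·55/521 = 10.2399
Stratum 3 (≥ Bachelor's): n = 739; a·d/n = 303·189/739 = 77.4926; b·c/n = 53·194/739 = 13.9134
OR_MH = (52.8528 + 19.5202 + 77.4926) / (6.9188 + 10.2399 + 13.9134) = 149.8655 / 31.0721 = 4.82315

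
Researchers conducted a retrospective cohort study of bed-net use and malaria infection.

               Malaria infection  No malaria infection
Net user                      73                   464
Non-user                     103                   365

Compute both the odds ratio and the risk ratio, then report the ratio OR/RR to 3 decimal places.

0.903

Cells: a = 73, b = 464, c = 103, d = 365.
OR = (73·365)/(464·103) = 26645/47792 = 0.55752
Risk in exposed = 73/537 = 0.13594; risk in unexposed = 103/468 = 0.22009; RR = 0.61767
OR/RR = 0.55752 / 0.61767 = 0.90262
The outcome is not rare, so the OR lies further from 1 than the RR.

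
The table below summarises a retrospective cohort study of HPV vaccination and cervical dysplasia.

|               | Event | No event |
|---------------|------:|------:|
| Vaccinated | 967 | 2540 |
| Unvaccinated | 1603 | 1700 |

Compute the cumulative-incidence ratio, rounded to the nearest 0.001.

Cells: a = 967, b = 2540, c = 1603, d = 1700.
Risk in exposed = 967/3507 = 0.27573; risk in unexposed = 1603/3303 = 0.48532.
RR = 0.27573 / 0.48532 = 0.56815
The risk is 43% lower among the exposed than among the unexposed.

0.568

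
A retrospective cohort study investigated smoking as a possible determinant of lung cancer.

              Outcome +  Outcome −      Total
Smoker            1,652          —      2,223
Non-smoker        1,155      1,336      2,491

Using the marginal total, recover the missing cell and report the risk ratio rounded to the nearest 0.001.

The missing cell is in the exposed row: 2223 − 1652 = 571.
So a = 1652, b = 571, c = 1155, d = 1336.
RR = [a/(a+b)] / [c/(c+d)] = (1652/2223) / (1155/2491) = 0.74314/0.46367 = 1.60274

1.603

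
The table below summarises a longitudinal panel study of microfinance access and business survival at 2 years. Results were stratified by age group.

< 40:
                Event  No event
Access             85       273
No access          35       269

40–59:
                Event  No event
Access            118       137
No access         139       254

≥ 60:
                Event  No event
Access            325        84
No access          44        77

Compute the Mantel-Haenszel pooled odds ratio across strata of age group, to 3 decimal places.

OR_MH = Σ(aᵢdᵢ/nᵢ) / Σ(bᵢcᵢ/nᵢ), where nᵢ is the stratum total.
Stratum 1 (< 40): n = 662; a·d/n = 85·269/662 = 34.5393; b·c/n = 273·35/662 = 14.4335
Stratum 2 (40–59): n = 648; a·d/n = 118·254/648 = 46.2531; b·c/n = 137·139/648 = 29.3873
Stratum 3 (≥ 60): n = 530; a·d/n = 325·77/530 = 47.2170; b·c/n = 84·44/530 = 6.9736
OR_MH = (34.5393 + 46.2531 + 47.2170) / (14.4335 + 29.3873 + 6.9736) = 128.0093 / 50.7945 = 2.52014

2.520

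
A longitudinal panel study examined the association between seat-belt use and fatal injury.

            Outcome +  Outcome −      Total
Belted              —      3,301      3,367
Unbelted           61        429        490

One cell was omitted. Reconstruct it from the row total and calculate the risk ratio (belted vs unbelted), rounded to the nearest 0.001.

0.157

The missing cell is in the exposed row: 3367 − 3301 = 66.
So a = 66, b = 3301, c = 61, d = 429.
RR = [a/(a+b)] / [c/(c+d)] = (66/3367) / (61/490) = 0.01960/0.12449 = 0.15746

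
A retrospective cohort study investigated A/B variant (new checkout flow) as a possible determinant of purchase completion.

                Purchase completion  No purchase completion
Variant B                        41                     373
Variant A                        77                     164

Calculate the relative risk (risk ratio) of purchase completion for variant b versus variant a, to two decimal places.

0.31

Cells: a = 41, b = 373, c = 77, d = 164.
Risk in exposed = 41/414 = 0.09903; risk in unexposed = 77/241 = 0.31950.
RR = 0.09903 / 0.31950 = 0.30996
The risk is 69% lower among the exposed than among the unexposed.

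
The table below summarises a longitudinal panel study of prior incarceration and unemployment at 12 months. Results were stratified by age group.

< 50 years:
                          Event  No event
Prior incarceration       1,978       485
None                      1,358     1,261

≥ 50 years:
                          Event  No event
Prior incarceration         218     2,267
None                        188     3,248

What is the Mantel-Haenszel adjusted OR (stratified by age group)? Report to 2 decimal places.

3.03

OR_MH = Σ(aᵢdᵢ/nᵢ) / Σ(bᵢcᵢ/nᵢ), where nᵢ is the stratum total.
Stratum 1 (< 50 years): n = 5082; a·d/n = 1978·1261/5082 = 490.8024; b·c/n = 485·1358/5082 = 129.6006
Stratum 2 (≥ 50 years): n = 5921; a·d/n = 218·3248/5921 = 119.5852; b·c/n = 2267·188/5921 = 71.9804
OR_MH = (490.8024 + 119.5852) / (129.6006 + 71.9804) = 610.3876 / 201.5810 = 3.02800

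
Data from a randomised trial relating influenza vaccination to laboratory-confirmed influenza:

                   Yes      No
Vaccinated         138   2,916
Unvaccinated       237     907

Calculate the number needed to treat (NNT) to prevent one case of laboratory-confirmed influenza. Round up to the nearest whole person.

Risk in treated group = 138/3054 = 0.04519; risk in control = 237/1144 = 0.20717.
Absolute risk reduction = 0.20717 − 0.04519 = 0.16198
NNT = 1 / ARR = 1 / 0.16198 = 6.174 → round up → 7

7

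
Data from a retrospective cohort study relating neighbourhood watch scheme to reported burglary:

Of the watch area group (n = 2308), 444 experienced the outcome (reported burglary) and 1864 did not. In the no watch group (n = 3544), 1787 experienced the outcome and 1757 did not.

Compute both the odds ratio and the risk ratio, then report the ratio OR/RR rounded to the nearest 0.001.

0.614

From the description: a = 444, b = 1864, c = 1787, d = 1757.
OR = (444·1757)/(1864·1787) = 780108/3330968 = 0.23420
Risk in exposed = 444/2308 = 0.19237; risk in unexposed = 1787/3544 = 0.50423; RR = 0.38152
OR/RR = 0.23420 / 0.38152 = 0.61386
The outcome is not rare, so the OR lies further from 1 than the RR.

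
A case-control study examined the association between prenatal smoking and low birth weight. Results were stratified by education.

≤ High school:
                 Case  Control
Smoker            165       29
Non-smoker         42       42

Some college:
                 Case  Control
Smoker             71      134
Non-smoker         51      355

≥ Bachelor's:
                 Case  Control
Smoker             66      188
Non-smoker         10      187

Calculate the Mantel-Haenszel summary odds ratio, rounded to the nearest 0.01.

4.74

OR_MH = Σ(aᵢdᵢ/nᵢ) / Σ(bᵢcᵢ/nᵢ), where nᵢ is the stratum total.
Stratum 1 (≤ High school): n = 278; a·d/n = 165·42/278 = 24.9281; b·c/n = 29·42/278 = 4.3813
Stratum 2 (Some college): n = 611; a·d/n = 71·355/611 = 41.2520; b·c/n = 134·51/611 = 11.1849
Stratum 3 (≥ Bachelor's): n = 451; a·d/n = 66·187/451 = 27.3659; b·c/n = 188·10/451 = 4.1685
OR_MH = (24.9281 + 41.2520 + 27.3659) / (4.3813 + 11.1849 + 4.1685) = 93.5460 / 19.7348 = 4.74016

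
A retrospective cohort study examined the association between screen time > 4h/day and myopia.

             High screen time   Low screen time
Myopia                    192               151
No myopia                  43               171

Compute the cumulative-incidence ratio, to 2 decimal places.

Reading the table with exposure as columns: a = 192 (High screen time, case), b = 43 (High screen time, non-case), c = 151 (Low screen time, case), d = 171.
Risk in exposed = 192/235 = 0.81702; risk in unexposed = 151/322 = 0.46894.
RR = 0.81702 / 0.46894 = 1.74226
The risk among the exposed is 1.74 times that among the unexposed.

1.74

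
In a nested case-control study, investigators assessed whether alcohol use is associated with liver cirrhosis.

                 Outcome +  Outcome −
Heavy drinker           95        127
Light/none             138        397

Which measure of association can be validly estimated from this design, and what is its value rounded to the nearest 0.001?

Cells: a = 95, b = 127, c = 138, d = 397.
This is a nested case-control study: participants were sampled on outcome status, so risks in the source population cannot be estimated directly — relative risk is not valid here. The odds ratio is the appropriate measure.
OR = (a·d)/(b·c) = (95 × 397) / (127 × 138) = 37715 / 17526 = 2.15195

2.152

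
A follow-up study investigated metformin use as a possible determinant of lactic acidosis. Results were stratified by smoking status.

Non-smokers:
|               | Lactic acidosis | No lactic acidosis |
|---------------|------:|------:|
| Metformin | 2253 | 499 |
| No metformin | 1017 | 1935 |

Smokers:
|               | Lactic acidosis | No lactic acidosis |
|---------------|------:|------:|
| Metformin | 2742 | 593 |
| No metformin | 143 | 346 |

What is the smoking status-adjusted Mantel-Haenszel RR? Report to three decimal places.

RR_MH = Σ(aᵢ·n₀ᵢ/nᵢ) / Σ(cᵢ·n₁ᵢ/nᵢ), with n₁ᵢ = aᵢ+bᵢ (exposed), n₀ᵢ = cᵢ+dᵢ (unexposed), nᵢ = n₁ᵢ+n₀ᵢ.
Stratum 1 (Non-smokers): n₁ = 2752, n₀ = 2952, n = 5704; a·n₀/n = 2253·2952/5704 = 1165.9986; c·n₁/n = 1017·2752/5704 = 490.6704
Stratum 2 (Smokers): n₁ = 3335, n₀ = 489, n = 3824; a·n₀/n = 2742·489/3824 = 350.6376; c·n₁/n = 143·3335/3824 = 124.7137
RR_MH = (1165.9986 + 350.6376) / (490.6704 + 124.7137) = 1516.6361 / 615.3841 = 2.46454

2.465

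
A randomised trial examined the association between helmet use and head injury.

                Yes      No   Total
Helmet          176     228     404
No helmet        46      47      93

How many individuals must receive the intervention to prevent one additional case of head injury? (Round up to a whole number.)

17

Risk in treated group = 176/404 = 0.43564; risk in control = 46/93 = 0.49462.
Absolute risk reduction = 0.49462 − 0.43564 = 0.05898
NNT = 1 / ARR = 1 / 0.05898 = 16.955 → round up → 17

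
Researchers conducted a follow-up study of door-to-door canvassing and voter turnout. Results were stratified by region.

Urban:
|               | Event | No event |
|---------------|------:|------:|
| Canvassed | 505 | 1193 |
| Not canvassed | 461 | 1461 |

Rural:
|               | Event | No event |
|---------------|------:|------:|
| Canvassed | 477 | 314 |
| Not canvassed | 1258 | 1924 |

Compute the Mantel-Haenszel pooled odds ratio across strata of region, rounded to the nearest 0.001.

OR_MH = Σ(aᵢdᵢ/nᵢ) / Σ(bᵢcᵢ/nᵢ), where nᵢ is the stratum total.
Stratum 1 (Urban): n = 3620; a·d/n = 505·1461/3620 = 203.8135; b·c/n = 1193·461/3620 = 151.9262
Stratum 2 (Rural): n = 3973; a·d/n = 477·1924/3973 = 230.9962; b·c/n = 314·1258/3973 = 99.4241
OR_MH = (203.8135 + 230.9962) / (151.9262 + 99.4241) = 434.8098 / 251.3504 = 1.72990

1.730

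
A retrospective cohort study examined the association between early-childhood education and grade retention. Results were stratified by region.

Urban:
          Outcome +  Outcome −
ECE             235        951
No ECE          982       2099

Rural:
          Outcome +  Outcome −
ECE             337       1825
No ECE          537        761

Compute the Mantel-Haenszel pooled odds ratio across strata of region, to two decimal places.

0.38

OR_MH = Σ(aᵢdᵢ/nᵢ) / Σ(bᵢcᵢ/nᵢ), where nᵢ is the stratum total.
Stratum 1 (Urban): n = 4267; a·d/n = 235·2099/4267 = 115.6000; b·c/n = 951·982/4267 = 218.8615
Stratum 2 (Rural): n = 3460; a·d/n = 337·761/3460 = 74.1205; b·c/n = 1825·537/3460 = 283.2442
OR_MH = (115.6000 + 74.1205) / (218.8615 + 283.2442) = 189.7205 / 502.1057 = 0.37785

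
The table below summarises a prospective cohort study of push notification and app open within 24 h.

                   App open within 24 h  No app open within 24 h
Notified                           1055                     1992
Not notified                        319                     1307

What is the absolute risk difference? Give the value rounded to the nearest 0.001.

Cells: a = 1055, b = 1992, c = 319, d = 1307.
Risk in exposed = 1055/3047 = 0.346242; risk in unexposed = 319/1626 = 0.196187.
Risk difference = 0.346242 − 0.196187 = 0.150055

0.150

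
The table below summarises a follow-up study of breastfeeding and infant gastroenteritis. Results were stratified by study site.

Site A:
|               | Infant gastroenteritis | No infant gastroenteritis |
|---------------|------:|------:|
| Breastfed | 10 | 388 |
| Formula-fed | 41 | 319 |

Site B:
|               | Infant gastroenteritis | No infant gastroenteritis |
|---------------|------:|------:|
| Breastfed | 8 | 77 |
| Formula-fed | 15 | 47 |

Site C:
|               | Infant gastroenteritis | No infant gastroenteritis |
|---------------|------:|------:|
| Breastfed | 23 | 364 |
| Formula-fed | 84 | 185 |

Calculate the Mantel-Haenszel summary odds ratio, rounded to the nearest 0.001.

OR_MH = Σ(aᵢdᵢ/nᵢ) / Σ(bᵢcᵢ/nᵢ), where nᵢ is the stratum total.
Stratum 1 (Site A): n = 758; a·d/n = 10·319/758 = 4.2084; b·c/n = 388·41/758 = 20.9868
Stratum 2 (Site B): n = 147; a·d/n = 8·47/147 = 2.5578; b·c/n = 77·15/147 = 7.8571
Stratum 3 (Site C): n = 656; a·d/n = 23·185/656 = 6.4863; b·c/n = 364·84/656 = 46.6098
OR_MH = (4.2084 + 2.5578 + 6.4863) / (20.9868 + 7.8571 + 46.6098) = 13.2525 / 75.4537 = 0.17564

0.176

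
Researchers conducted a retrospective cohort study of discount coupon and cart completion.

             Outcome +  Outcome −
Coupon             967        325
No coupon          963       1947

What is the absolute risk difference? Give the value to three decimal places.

Cells: a = 967, b = 325, c = 963, d = 1947.
Risk in exposed = 967/1292 = 0.748452; risk in unexposed = 963/2910 = 0.330928.
Risk difference = 0.748452 − 0.330928 = 0.417524

0.418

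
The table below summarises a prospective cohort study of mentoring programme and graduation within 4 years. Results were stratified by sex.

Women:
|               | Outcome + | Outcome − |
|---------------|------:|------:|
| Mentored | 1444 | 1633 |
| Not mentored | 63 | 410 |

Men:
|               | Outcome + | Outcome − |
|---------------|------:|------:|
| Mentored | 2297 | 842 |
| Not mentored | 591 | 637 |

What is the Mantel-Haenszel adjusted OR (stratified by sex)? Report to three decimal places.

OR_MH = Σ(aᵢdᵢ/nᵢ) / Σ(bᵢcᵢ/nᵢ), where nᵢ is the stratum total.
Stratum 1 (Women): n = 3550; a·d/n = 1444·410/3550 = 166.7718; b·c/n = 1633·63/3550 = 28.9800
Stratum 2 (Men): n = 4367; a·d/n = 2297·637/4367 = 335.0559; b·c/n = 842·591/4367 = 113.9505
OR_MH = (166.7718 + 335.0559) / (28.9800 + 113.9505) = 501.8277 / 142.9305 = 3.51099

3.511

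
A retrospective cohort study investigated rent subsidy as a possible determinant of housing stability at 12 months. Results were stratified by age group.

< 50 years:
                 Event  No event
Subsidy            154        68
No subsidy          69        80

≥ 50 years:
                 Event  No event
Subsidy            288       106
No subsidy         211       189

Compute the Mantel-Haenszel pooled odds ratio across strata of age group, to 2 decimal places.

2.49

OR_MH = Σ(aᵢdᵢ/nᵢ) / Σ(bᵢcᵢ/nᵢ), where nᵢ is the stratum total.
Stratum 1 (< 50 years): n = 371; a·d/n = 154·80/371 = 33.2075; b·c/n = 68·69/371 = 12.6469
Stratum 2 (≥ 50 years): n = 794; a·d/n = 288·189/794 = 68.5542; b·c/n = 106·211/794 = 28.1688
OR_MH = (33.2075 + 68.5542) / (12.6469 + 28.1688) = 101.7617 / 40.8157 = 2.49320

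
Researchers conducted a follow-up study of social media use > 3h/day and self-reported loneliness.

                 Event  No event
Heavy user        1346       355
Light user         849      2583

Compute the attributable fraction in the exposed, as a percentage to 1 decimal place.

Cells: a = 1346, b = 355, c = 849, d = 2583.
Risk in exposed = 1346/1701 = 0.79130; risk in unexposed = 849/3432 = 0.24738.
RR = 0.79130/0.24738 = 3.19875
AR% = (RR − 1)/RR × 100 = (3.19875 − 1)/3.19875 × 100 = 68.7378%

68.7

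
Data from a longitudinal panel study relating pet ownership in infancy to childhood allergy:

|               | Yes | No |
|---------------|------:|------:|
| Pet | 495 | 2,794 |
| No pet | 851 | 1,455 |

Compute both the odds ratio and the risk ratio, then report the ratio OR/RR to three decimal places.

Cells: a = 495, b = 2794, c = 851, d = 1455.
OR = (495·1455)/(2794·851) = 720225/2377694 = 0.30291
Risk in exposed = 495/3289 = 0.15050; risk in unexposed = 851/2306 = 0.36904; RR = 0.40782
OR/RR = 0.30291 / 0.40782 = 0.74275
The outcome is not rare, so the OR lies further from 1 than the RR.

0.743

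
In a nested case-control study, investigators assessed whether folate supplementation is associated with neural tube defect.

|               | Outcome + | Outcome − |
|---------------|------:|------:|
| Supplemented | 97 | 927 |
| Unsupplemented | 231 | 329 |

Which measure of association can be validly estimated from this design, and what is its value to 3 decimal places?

0.149

Cells: a = 97, b = 927, c = 231, d = 329.
This is a nested case-control study: participants were sampled on outcome status, so risks in the source population cannot be estimated directly — relative risk is not valid here. The odds ratio is the appropriate measure.
OR = (a·d)/(b·c) = (97 × 329) / (927 × 231) = 31913 / 214137 = 0.14903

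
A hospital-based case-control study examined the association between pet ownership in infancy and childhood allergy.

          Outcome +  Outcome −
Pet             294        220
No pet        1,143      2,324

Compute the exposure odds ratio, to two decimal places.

Cells: a = 294, b = 220, c = 1143, d = 2324.
OR = (a·d)/(b·c) = (294 × 2324) / (220 × 1143) = 683256 / 251460 = 2.71716
The odds of childhood allergy are about 2.72 times as high in the pet group.

2.72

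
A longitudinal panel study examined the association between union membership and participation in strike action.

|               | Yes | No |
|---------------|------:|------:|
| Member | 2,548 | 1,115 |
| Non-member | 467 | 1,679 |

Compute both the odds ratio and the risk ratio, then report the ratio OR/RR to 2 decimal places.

Cells: a = 2548, b = 1115, c = 467, d = 1679.
OR = (2548·1679)/(1115·467) = 4278092/520705 = 8.21596
Risk in exposed = 2548/3663 = 0.69560; risk in unexposed = 467/2146 = 0.21761; RR = 3.19650
OR/RR = 8.21596 / 3.19650 = 2.57030
The outcome is not rare, so the OR lies further from 1 than the RR.

2.57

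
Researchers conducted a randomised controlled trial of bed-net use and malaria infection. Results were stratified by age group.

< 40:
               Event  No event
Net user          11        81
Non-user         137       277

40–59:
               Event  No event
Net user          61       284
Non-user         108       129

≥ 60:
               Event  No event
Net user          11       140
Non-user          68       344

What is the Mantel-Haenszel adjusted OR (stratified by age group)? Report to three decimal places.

0.287

OR_MH = Σ(aᵢdᵢ/nᵢ) / Σ(bᵢcᵢ/nᵢ), where nᵢ is the stratum total.
Stratum 1 (< 40): n = 506; a·d/n = 11·277/506 = 6.0217; b·c/n = 81·137/506 = 21.9308
Stratum 2 (40–59): n = 582; a·d/n = 61·129/582 = 13.5206; b·c/n = 284·108/582 = 52.7010
Stratum 3 (≥ 60): n = 563; a·d/n = 11·344/563 = 6.7211; b·c/n = 140·68/563 = 16.9094
OR_MH = (6.0217 + 13.5206 + 6.7211) / (21.9308 + 52.7010 + 16.9094) = 26.2635 / 91.5413 = 0.28690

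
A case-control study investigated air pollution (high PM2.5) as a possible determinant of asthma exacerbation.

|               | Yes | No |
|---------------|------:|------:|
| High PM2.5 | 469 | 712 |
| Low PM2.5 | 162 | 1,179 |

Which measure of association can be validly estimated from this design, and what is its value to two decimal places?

Cells: a = 469, b = 712, c = 162, d = 1179.
This is a case-control study: participants were sampled on outcome status, so risks in the source population cannot be estimated directly — relative risk is not valid here. The odds ratio is the appropriate measure.
OR = (a·d)/(b·c) = (469 × 1179) / (712 × 162) = 552951 / 115344 = 4.79393

4.79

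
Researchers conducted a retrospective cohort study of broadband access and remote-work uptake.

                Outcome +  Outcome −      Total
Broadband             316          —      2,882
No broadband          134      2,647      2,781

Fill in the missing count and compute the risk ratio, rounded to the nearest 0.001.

2.276

The missing cell is in the exposed row: 2882 − 316 = 2566.
So a = 316, b = 2566, c = 134, d = 2647.
RR = [a/(a+b)] / [c/(c+d)] = (316/2882) / (134/2781) = 0.10965/0.04818 = 2.27557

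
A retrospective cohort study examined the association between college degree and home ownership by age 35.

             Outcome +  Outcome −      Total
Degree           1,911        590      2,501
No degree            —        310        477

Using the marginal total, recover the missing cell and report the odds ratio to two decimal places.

The missing cell is in the unexposed row: 477 − 310 = 167.
So a = 1911, b = 590, c = 167, d = 310.
OR = (a·d)/(b·c) = (1911 × 310) / (590 × 167) = 592410 / 98530 = 6.01248

6.01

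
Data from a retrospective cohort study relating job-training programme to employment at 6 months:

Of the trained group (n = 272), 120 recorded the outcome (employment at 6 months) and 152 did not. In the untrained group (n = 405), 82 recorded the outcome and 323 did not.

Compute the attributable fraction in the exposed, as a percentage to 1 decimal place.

54.1

From the description: a = 120, b = 152, c = 82, d = 323.
Risk in exposed = 120/272 = 0.44118; risk in unexposed = 82/405 = 0.20247.
RR = 0.44118/0.20247 = 2.17898
AR% = (RR − 1)/RR × 100 = (2.17898 − 1)/2.17898 × 100 = 54.1070%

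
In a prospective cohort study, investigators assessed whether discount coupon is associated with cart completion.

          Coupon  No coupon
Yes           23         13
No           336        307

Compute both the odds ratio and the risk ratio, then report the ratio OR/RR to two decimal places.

Reading the table with exposure as columns: a = 23 (Coupon, case), b = 336 (Coupon, non-case), c = 13 (No coupon, case), d = 307.
OR = (23·307)/(336·13) = 7061/4368 = 1.61653
Risk in exposed = 23/359 = 0.06407; risk in unexposed = 13/320 = 0.04063; RR = 1.57703
OR/RR = 1.61653 / 1.57703 = 1.02505
The outcome is rare in both groups, so OR ≈ RR (ratio near 1).

1.03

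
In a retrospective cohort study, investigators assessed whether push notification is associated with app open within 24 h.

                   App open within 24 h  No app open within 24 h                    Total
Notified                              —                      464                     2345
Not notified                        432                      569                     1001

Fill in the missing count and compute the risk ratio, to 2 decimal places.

1.86

The missing cell is in the exposed row: 2345 − 464 = 1881.
So a = 1881, b = 464, c = 432, d = 569.
RR = [a/(a+b)] / [c/(c+d)] = (1881/2345) / (432/1001) = 0.80213/0.43157 = 1.85864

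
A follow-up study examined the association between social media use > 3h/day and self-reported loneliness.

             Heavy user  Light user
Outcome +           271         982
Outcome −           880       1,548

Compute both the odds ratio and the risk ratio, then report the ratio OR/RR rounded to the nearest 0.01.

Reading the table with exposure as columns: a = 271 (Heavy user, case), b = 880 (Heavy user, non-case), c = 982 (Light user, case), d = 1548.
OR = (271·1548)/(880·982) = 419508/864160 = 0.48545
Risk in exposed = 271/1151 = 0.23545; risk in unexposed = 982/2530 = 0.38814; RR = 0.60660
OR/RR = 0.48545 / 0.60660 = 0.80028
The outcome is not rare, so the OR lies further from 1 than the RR.

0.80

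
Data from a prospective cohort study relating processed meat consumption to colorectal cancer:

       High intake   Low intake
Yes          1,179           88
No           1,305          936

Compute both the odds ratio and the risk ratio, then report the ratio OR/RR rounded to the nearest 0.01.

Reading the table with exposure as columns: a = 1179 (High intake, case), b = 1305 (High intake, non-case), c = 88 (Low intake, case), d = 936.
OR = (1179·936)/(1305·88) = 1103544/114840 = 9.60940
Risk in exposed = 1179/2484 = 0.47464; risk in unexposed = 88/1024 = 0.08594; RR = 5.52306
OR/RR = 9.60940 / 5.52306 = 1.73987
The outcome is not rare, so the OR lies further from 1 than the RR.

1.74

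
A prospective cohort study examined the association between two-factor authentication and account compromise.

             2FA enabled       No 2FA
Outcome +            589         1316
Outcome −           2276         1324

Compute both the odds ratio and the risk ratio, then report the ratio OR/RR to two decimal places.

0.63

Reading the table with exposure as columns: a = 589 (2FA enabled, case), b = 2276 (2FA enabled, non-case), c = 1316 (No 2FA, case), d = 1324.
OR = (589·1324)/(2276·1316) = 779836/2995216 = 0.26036
Risk in exposed = 589/2865 = 0.20558; risk in unexposed = 1316/2640 = 0.49848; RR = 0.41242
OR/RR = 0.26036 / 0.41242 = 0.63130
The outcome is not rare, so the OR lies further from 1 than the RR.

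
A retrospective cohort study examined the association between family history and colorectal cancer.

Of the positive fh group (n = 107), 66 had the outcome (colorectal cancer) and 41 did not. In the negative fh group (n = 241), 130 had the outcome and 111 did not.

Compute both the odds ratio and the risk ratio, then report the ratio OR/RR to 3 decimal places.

1.202

From the description: a = 66, b = 41, c = 130, d = 111.
OR = (66·111)/(41·130) = 7326/5330 = 1.37448
Risk in exposed = 66/107 = 0.61682; risk in unexposed = 130/241 = 0.53942; RR = 1.14349
OR/RR = 1.37448 / 1.14349 = 1.20200
The outcome is not rare, so the OR lies further from 1 than the RR.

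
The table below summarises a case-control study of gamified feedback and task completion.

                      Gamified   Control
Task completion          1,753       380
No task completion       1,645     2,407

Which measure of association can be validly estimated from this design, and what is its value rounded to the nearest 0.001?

6.750

Reading the table with exposure as columns: a = 1753 (Gamified, case), b = 1645 (Gamified, non-case), c = 380 (Control, case), d = 2407.
This is a case-control study: participants were sampled on outcome status, so risks in the source population cannot be estimated directly — relative risk is not valid here. The odds ratio is the appropriate measure.
OR = (a·d)/(b·c) = (1753 × 2407) / (1645 × 380) = 4219471 / 625100 = 6.75007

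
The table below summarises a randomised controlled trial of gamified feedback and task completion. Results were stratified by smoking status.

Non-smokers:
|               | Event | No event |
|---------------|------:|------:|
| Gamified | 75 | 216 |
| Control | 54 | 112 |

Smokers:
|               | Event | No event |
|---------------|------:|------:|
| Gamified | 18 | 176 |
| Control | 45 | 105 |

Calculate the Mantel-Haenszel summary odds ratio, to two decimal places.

0.49

OR_MH = Σ(aᵢdᵢ/nᵢ) / Σ(bᵢcᵢ/nᵢ), where nᵢ is the stratum total.
Stratum 1 (Non-smokers): n = 457; a·d/n = 75·112/457 = 18.3807; b·c/n = 216·54/457 = 25.5230
Stratum 2 (Smokers): n = 344; a·d/n = 18·105/344 = 5.4942; b·c/n = 176·45/344 = 23.0233
OR_MH = (18.3807 + 5.4942) / (25.5230 + 23.0233) = 23.8749 / 48.5462 = 0.49180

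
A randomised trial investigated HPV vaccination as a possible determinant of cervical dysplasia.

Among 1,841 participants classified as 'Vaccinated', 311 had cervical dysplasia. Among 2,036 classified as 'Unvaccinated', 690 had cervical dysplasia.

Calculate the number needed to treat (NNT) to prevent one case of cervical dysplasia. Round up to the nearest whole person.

Risk in treated group = 311/1841 = 0.16893; risk in control = 690/2036 = 0.33890.
Absolute risk reduction = 0.33890 − 0.16893 = 0.16997
NNT = 1 / ARR = 1 / 0.16997 = 5.883 → round up → 6

6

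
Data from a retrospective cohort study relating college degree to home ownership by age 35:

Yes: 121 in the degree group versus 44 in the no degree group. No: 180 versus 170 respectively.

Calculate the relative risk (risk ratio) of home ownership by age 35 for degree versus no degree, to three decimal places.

1.955

From the description: a = 121, b = 180, c = 44, d = 170.
Risk in exposed = 121/301 = 0.40199; risk in unexposed = 44/214 = 0.20561.
RR = 0.40199 / 0.20561 = 1.95515
The risk among the exposed is 1.96 times that among the unexposed.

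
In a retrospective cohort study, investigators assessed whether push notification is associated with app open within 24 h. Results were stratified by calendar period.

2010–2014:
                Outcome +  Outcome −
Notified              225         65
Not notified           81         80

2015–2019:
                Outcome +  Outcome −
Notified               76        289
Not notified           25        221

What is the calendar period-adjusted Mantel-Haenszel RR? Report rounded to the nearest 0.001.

1.655

RR_MH = Σ(aᵢ·n₀ᵢ/nᵢ) / Σ(cᵢ·n₁ᵢ/nᵢ), with n₁ᵢ = aᵢ+bᵢ (exposed), n₀ᵢ = cᵢ+dᵢ (unexposed), nᵢ = n₁ᵢ+n₀ᵢ.
Stratum 1 (2010–2014): n₁ = 290, n₀ = 161, n = 451; a·n₀/n = 225·161/451 = 80.3215; c·n₁/n = 81·290/451 = 52.0843
Stratum 2 (2015–2019): n₁ = 365, n₀ = 246, n = 611; a·n₀/n = 76·246/611 = 30.5990; c·n₁/n = 25·365/611 = 14.9345
RR_MH = (80.3215 + 30.5990) / (52.0843 + 14.9345) = 110.9205 / 67.0188 = 1.65507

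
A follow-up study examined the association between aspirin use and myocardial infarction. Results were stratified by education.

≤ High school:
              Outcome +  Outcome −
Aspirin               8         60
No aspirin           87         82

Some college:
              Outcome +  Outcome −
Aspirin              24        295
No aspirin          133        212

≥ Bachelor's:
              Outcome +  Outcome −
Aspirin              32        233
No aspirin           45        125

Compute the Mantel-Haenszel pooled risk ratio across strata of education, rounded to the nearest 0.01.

RR_MH = Σ(aᵢ·n₀ᵢ/nᵢ) / Σ(cᵢ·n₁ᵢ/nᵢ), with n₁ᵢ = aᵢ+bᵢ (exposed), n₀ᵢ = cᵢ+dᵢ (unexposed), nᵢ = n₁ᵢ+n₀ᵢ.
Stratum 1 (≤ High school): n₁ = 68, n₀ = 169, n = 237; a·n₀/n = 8·169/237 = 5.7046; c·n₁/n = 87·68/237 = 24.9620
Stratum 2 (Some college): n₁ = 319, n₀ = 345, n = 664; a·n₀/n = 24·345/664 = 12.4699; c·n₁/n = 133·319/664 = 63.8961
Stratum 3 (≥ Bachelor's): n₁ = 265, n₀ = 170, n = 435; a·n₀/n = 32·170/435 = 12.5057; c·n₁/n = 45·265/435 = 27.4138
RR_MH = (5.7046 + 12.4699 + 12.5057) / (24.9620 + 63.8961 + 27.4138) = 30.6803 / 116.2719 = 0.26387

0.26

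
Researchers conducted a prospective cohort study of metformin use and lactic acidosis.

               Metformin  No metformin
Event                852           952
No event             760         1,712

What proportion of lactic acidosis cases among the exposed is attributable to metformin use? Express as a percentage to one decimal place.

Reading the table with exposure as columns: a = 852 (Metformin, case), b = 760 (Metformin, non-case), c = 952 (No metformin, case), d = 1712.
Risk in exposed = 852/1612 = 0.52854; risk in unexposed = 952/2664 = 0.35736.
RR = 0.52854/0.35736 = 1.47901
AR% = (RR − 1)/RR × 100 = (1.47901 − 1)/1.47901 × 100 = 32.3873%

32.4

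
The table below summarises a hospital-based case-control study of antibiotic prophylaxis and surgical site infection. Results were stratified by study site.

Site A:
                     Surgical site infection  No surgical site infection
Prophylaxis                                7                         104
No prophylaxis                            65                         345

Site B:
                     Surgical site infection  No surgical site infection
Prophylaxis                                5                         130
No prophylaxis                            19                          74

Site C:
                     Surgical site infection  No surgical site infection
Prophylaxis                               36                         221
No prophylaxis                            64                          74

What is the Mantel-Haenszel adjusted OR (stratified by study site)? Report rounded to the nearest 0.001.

OR_MH = Σ(aᵢdᵢ/nᵢ) / Σ(bᵢcᵢ/nᵢ), where nᵢ is the stratum total.
Stratum 1 (Site A): n = 521; a·d/n = 7·345/521 = 4.6353; b·c/n = 104·65/521 = 12.9750
Stratum 2 (Site B): n = 228; a·d/n = 5·74/228 = 1.6228; b·c/n = 130·19/228 = 10.8333
Stratum 3 (Site C): n = 395; a·d/n = 36·74/395 = 6.7443; b·c/n = 221·64/395 = 35.8076
OR_MH = (4.6353 + 1.6228 + 6.7443) / (12.9750 + 10.8333 + 35.8076) = 13.0024 / 59.6160 = 0.21810

0.218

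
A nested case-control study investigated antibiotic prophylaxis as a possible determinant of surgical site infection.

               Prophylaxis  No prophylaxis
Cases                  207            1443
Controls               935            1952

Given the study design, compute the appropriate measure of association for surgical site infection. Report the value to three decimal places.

Reading the table with exposure as columns: a = 207 (Prophylaxis, case), b = 935 (Prophylaxis, non-case), c = 1443 (No prophylaxis, case), d = 1952.
This is a nested case-control study: participants were sampled on outcome status, so risks in the source population cannot be estimated directly — relative risk is not valid here. The odds ratio is the appropriate measure.
OR = (a·d)/(b·c) = (207 × 1952) / (935 × 1443) = 404064 / 1349205 = 0.29948

0.299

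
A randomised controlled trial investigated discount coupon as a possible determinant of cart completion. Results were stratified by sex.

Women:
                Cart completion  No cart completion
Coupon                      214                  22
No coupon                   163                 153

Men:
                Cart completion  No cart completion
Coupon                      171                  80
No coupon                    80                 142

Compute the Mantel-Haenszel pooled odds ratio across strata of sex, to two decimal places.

OR_MH = Σ(aᵢdᵢ/nᵢ) / Σ(bᵢcᵢ/nᵢ), where nᵢ is the stratum total.
Stratum 1 (Women): n = 552; a·d/n = 214·153/552 = 59.3152; b·c/n = 22·163/552 = 6.4964
Stratum 2 (Men): n = 473; a·d/n = 171·142/473 = 51.3362; b·c/n = 80·80/473 = 13.5307
OR_MH = (59.3152 + 51.3362) / (6.4964 + 13.5307) = 110.6514 / 20.0270 = 5.52510

5.53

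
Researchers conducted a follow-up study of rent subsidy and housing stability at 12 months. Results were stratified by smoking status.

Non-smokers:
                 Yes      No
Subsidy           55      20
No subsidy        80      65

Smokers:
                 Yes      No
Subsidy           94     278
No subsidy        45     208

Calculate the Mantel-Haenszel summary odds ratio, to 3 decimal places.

OR_MH = Σ(aᵢdᵢ/nᵢ) / Σ(bᵢcᵢ/nᵢ), where nᵢ is the stratum total.
Stratum 1 (Non-smokers): n = 220; a·d/n = 55·65/220 = 16.2500; b·c/n = 20·80/220 = 7.2727
Stratum 2 (Smokers): n = 625; a·d/n = 94·208/625 = 31.2832; b·c/n = 278·45/625 = 20.0160
OR_MH = (16.2500 + 31.2832) / (7.2727 + 20.0160) = 47.5332 / 27.2887 = 1.74186

1.742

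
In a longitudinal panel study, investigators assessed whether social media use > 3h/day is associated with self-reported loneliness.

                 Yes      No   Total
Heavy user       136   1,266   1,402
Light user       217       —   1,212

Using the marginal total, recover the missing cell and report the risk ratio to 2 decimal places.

The missing cell is in the unexposed row: 1212 − 217 = 995.
So a = 136, b = 1266, c = 217, d = 995.
RR = [a/(a+b)] / [c/(c+d)] = (136/1402) / (217/1212) = 0.09700/0.17904 = 0.54179

0.54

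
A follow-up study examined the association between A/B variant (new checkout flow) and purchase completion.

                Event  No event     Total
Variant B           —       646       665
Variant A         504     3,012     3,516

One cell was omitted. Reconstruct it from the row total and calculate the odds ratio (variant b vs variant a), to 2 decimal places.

0.18

The missing cell is in the exposed row: 665 − 646 = 19.
So a = 19, b = 646, c = 504, d = 3012.
OR = (a·d)/(b·c) = (19 × 3012) / (646 × 504) = 57228 / 325584 = 0.17577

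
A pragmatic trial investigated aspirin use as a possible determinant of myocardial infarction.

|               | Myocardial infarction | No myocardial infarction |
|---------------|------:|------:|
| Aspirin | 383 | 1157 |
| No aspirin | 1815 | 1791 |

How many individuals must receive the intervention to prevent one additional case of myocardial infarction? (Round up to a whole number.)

Risk in treated group = 383/1540 = 0.24870; risk in control = 1815/3606 = 0.50333.
Absolute risk reduction = 0.50333 − 0.24870 = 0.25463
NNT = 1 / ARR = 1 / 0.25463 = 3.927 → round up → 4

4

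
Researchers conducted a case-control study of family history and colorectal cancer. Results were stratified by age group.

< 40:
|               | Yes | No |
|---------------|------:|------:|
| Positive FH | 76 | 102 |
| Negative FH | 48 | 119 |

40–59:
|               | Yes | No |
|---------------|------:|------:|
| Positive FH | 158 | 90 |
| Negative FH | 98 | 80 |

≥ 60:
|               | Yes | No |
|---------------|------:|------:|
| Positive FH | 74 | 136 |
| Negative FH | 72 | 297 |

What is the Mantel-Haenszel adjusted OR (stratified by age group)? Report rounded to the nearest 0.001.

1.811

OR_MH = Σ(aᵢdᵢ/nᵢ) / Σ(bᵢcᵢ/nᵢ), where nᵢ is the stratum total.
Stratum 1 (< 40): n = 345; a·d/n = 76·119/345 = 26.2145; b·c/n = 102·48/345 = 14.1913
Stratum 2 (40–59): n = 426; a·d/n = 158·80/426 = 29.6714; b·c/n = 90·98/426 = 20.7042
Stratum 3 (≥ 60): n = 579; a·d/n = 74·297/579 = 37.9585; b·c/n = 136·72/579 = 16.9119
OR_MH = (26.2145 + 29.6714 + 37.9585) / (14.1913 + 20.7042 + 16.9119) = 93.8444 / 51.8074 = 1.81141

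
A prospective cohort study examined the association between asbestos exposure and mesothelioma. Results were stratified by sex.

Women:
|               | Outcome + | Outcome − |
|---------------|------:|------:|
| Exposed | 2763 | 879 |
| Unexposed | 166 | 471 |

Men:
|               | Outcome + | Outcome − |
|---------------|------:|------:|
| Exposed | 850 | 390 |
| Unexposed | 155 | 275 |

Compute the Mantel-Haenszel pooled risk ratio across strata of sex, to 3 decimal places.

2.458

RR_MH = Σ(aᵢ·n₀ᵢ/nᵢ) / Σ(cᵢ·n₁ᵢ/nᵢ), with n₁ᵢ = aᵢ+bᵢ (exposed), n₀ᵢ = cᵢ+dᵢ (unexposed), nᵢ = n₁ᵢ+n₀ᵢ.
Stratum 1 (Women): n₁ = 3642, n₀ = 637, n = 4279; a·n₀/n = 2763·637/4279 = 411.3183; c·n₁/n = 166·3642/4279 = 141.2882
Stratum 2 (Men): n₁ = 1240, n₀ = 430, n = 1670; a·n₀/n = 850·430/1670 = 218.8623; c·n₁/n = 155·1240/1670 = 115.0898
RR_MH = (411.3183 + 218.8623) / (141.2882 + 115.0898) = 630.1806 / 256.3780 = 2.45801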